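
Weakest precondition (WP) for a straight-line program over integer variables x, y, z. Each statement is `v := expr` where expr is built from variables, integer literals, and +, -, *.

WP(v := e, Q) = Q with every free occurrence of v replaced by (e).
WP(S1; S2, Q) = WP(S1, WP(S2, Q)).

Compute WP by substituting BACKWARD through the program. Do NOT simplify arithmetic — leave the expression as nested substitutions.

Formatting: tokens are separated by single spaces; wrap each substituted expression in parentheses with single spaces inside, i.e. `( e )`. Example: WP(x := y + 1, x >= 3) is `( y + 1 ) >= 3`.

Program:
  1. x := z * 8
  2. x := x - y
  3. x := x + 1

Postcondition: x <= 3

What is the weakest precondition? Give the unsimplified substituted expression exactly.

post: x <= 3
stmt 3: x := x + 1  -- replace 1 occurrence(s) of x with (x + 1)
  => ( x + 1 ) <= 3
stmt 2: x := x - y  -- replace 1 occurrence(s) of x with (x - y)
  => ( ( x - y ) + 1 ) <= 3
stmt 1: x := z * 8  -- replace 1 occurrence(s) of x with (z * 8)
  => ( ( ( z * 8 ) - y ) + 1 ) <= 3

Answer: ( ( ( z * 8 ) - y ) + 1 ) <= 3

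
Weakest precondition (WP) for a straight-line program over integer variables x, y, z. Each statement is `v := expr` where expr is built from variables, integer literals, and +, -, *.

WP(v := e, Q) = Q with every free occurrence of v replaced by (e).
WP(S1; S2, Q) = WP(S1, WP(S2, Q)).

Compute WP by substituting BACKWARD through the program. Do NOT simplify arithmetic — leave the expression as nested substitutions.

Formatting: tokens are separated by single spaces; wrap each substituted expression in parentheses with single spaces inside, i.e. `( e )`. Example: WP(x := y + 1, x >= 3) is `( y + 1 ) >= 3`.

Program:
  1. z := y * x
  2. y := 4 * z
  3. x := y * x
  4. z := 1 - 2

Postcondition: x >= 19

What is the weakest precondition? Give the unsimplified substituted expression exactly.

Answer: ( ( 4 * ( y * x ) ) * x ) >= 19

Derivation:
post: x >= 19
stmt 4: z := 1 - 2  -- replace 0 occurrence(s) of z with (1 - 2)
  => x >= 19
stmt 3: x := y * x  -- replace 1 occurrence(s) of x with (y * x)
  => ( y * x ) >= 19
stmt 2: y := 4 * z  -- replace 1 occurrence(s) of y with (4 * z)
  => ( ( 4 * z ) * x ) >= 19
stmt 1: z := y * x  -- replace 1 occurrence(s) of z with (y * x)
  => ( ( 4 * ( y * x ) ) * x ) >= 19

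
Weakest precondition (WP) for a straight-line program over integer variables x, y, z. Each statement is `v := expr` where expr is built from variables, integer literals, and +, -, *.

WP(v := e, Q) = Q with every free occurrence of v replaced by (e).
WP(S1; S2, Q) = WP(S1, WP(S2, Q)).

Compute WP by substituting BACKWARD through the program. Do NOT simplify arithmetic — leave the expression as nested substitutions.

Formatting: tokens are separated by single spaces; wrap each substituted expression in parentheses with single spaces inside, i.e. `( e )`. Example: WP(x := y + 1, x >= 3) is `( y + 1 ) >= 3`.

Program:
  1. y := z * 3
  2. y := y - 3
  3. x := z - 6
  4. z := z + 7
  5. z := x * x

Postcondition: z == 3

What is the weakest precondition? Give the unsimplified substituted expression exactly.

post: z == 3
stmt 5: z := x * x  -- replace 1 occurrence(s) of z with (x * x)
  => ( x * x ) == 3
stmt 4: z := z + 7  -- replace 0 occurrence(s) of z with (z + 7)
  => ( x * x ) == 3
stmt 3: x := z - 6  -- replace 2 occurrence(s) of x with (z - 6)
  => ( ( z - 6 ) * ( z - 6 ) ) == 3
stmt 2: y := y - 3  -- replace 0 occurrence(s) of y with (y - 3)
  => ( ( z - 6 ) * ( z - 6 ) ) == 3
stmt 1: y := z * 3  -- replace 0 occurrence(s) of y with (z * 3)
  => ( ( z - 6 ) * ( z - 6 ) ) == 3

Answer: ( ( z - 6 ) * ( z - 6 ) ) == 3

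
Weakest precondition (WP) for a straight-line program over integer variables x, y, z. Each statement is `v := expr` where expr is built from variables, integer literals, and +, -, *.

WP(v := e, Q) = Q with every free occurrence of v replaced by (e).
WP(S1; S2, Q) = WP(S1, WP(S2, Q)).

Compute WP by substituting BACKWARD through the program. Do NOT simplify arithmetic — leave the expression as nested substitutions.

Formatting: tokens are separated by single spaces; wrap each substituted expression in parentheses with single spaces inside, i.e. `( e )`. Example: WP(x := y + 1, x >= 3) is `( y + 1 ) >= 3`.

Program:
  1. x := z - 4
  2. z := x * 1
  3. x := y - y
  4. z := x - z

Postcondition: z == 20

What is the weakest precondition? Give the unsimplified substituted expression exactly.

post: z == 20
stmt 4: z := x - z  -- replace 1 occurrence(s) of z with (x - z)
  => ( x - z ) == 20
stmt 3: x := y - y  -- replace 1 occurrence(s) of x with (y - y)
  => ( ( y - y ) - z ) == 20
stmt 2: z := x * 1  -- replace 1 occurrence(s) of z with (x * 1)
  => ( ( y - y ) - ( x * 1 ) ) == 20
stmt 1: x := z - 4  -- replace 1 occurrence(s) of x with (z - 4)
  => ( ( y - y ) - ( ( z - 4 ) * 1 ) ) == 20

Answer: ( ( y - y ) - ( ( z - 4 ) * 1 ) ) == 20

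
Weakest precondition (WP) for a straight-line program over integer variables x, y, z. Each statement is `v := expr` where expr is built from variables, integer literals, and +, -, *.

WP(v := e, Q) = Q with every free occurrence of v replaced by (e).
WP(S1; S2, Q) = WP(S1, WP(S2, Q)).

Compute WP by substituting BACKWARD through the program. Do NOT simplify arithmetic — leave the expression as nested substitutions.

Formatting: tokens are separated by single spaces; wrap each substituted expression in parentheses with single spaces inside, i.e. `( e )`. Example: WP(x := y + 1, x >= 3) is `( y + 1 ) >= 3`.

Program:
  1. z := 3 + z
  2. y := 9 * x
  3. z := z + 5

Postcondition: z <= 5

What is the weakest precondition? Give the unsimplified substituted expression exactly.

Answer: ( ( 3 + z ) + 5 ) <= 5

Derivation:
post: z <= 5
stmt 3: z := z + 5  -- replace 1 occurrence(s) of z with (z + 5)
  => ( z + 5 ) <= 5
stmt 2: y := 9 * x  -- replace 0 occurrence(s) of y with (9 * x)
  => ( z + 5 ) <= 5
stmt 1: z := 3 + z  -- replace 1 occurrence(s) of z with (3 + z)
  => ( ( 3 + z ) + 5 ) <= 5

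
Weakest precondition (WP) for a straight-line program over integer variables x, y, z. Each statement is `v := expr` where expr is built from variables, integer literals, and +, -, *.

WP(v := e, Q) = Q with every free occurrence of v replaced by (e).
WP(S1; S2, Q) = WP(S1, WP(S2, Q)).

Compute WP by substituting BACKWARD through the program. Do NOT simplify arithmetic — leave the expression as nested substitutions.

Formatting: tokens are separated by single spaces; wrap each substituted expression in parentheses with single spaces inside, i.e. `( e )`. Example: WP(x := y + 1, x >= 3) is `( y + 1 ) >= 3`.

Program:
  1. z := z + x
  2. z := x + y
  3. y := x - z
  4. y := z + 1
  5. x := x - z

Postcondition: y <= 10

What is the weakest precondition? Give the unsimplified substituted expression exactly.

Answer: ( ( x + y ) + 1 ) <= 10

Derivation:
post: y <= 10
stmt 5: x := x - z  -- replace 0 occurrence(s) of x with (x - z)
  => y <= 10
stmt 4: y := z + 1  -- replace 1 occurrence(s) of y with (z + 1)
  => ( z + 1 ) <= 10
stmt 3: y := x - z  -- replace 0 occurrence(s) of y with (x - z)
  => ( z + 1 ) <= 10
stmt 2: z := x + y  -- replace 1 occurrence(s) of z with (x + y)
  => ( ( x + y ) + 1 ) <= 10
stmt 1: z := z + x  -- replace 0 occurrence(s) of z with (z + x)
  => ( ( x + y ) + 1 ) <= 10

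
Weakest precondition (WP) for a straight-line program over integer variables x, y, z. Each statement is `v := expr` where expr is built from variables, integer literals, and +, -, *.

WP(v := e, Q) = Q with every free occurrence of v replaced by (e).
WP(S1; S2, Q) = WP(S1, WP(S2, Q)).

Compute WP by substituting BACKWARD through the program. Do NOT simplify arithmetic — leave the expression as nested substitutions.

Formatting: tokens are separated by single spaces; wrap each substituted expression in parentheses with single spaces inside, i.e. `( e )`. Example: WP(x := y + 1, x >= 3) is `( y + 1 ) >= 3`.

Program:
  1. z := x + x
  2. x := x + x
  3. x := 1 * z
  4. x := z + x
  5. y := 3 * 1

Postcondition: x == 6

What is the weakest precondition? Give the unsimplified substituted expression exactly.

post: x == 6
stmt 5: y := 3 * 1  -- replace 0 occurrence(s) of y with (3 * 1)
  => x == 6
stmt 4: x := z + x  -- replace 1 occurrence(s) of x with (z + x)
  => ( z + x ) == 6
stmt 3: x := 1 * z  -- replace 1 occurrence(s) of x with (1 * z)
  => ( z + ( 1 * z ) ) == 6
stmt 2: x := x + x  -- replace 0 occurrence(s) of x with (x + x)
  => ( z + ( 1 * z ) ) == 6
stmt 1: z := x + x  -- replace 2 occurrence(s) of z with (x + x)
  => ( ( x + x ) + ( 1 * ( x + x ) ) ) == 6

Answer: ( ( x + x ) + ( 1 * ( x + x ) ) ) == 6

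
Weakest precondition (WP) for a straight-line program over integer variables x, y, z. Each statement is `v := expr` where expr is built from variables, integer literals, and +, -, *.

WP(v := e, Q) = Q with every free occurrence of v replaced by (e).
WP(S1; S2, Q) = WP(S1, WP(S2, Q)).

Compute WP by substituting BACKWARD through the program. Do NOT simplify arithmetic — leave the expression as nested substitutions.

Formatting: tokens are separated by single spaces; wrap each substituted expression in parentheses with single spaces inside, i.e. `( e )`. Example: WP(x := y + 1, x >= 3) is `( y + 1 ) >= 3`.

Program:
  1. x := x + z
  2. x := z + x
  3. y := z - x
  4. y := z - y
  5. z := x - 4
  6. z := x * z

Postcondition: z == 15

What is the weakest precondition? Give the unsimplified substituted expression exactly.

post: z == 15
stmt 6: z := x * z  -- replace 1 occurrence(s) of z with (x * z)
  => ( x * z ) == 15
stmt 5: z := x - 4  -- replace 1 occurrence(s) of z with (x - 4)
  => ( x * ( x - 4 ) ) == 15
stmt 4: y := z - y  -- replace 0 occurrence(s) of y with (z - y)
  => ( x * ( x - 4 ) ) == 15
stmt 3: y := z - x  -- replace 0 occurrence(s) of y with (z - x)
  => ( x * ( x - 4 ) ) == 15
stmt 2: x := z + x  -- replace 2 occurrence(s) of x with (z + x)
  => ( ( z + x ) * ( ( z + x ) - 4 ) ) == 15
stmt 1: x := x + z  -- replace 2 occurrence(s) of x with (x + z)
  => ( ( z + ( x + z ) ) * ( ( z + ( x + z ) ) - 4 ) ) == 15

Answer: ( ( z + ( x + z ) ) * ( ( z + ( x + z ) ) - 4 ) ) == 15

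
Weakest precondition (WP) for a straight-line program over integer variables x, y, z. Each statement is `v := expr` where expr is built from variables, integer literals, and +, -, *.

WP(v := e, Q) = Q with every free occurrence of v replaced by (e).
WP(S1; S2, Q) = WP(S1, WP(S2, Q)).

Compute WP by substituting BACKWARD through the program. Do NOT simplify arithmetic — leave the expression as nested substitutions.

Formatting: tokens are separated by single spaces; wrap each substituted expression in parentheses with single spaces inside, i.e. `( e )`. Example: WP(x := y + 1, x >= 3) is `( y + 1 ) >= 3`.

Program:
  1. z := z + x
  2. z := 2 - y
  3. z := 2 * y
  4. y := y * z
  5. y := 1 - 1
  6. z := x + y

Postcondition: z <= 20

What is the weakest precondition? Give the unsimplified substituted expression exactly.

post: z <= 20
stmt 6: z := x + y  -- replace 1 occurrence(s) of z with (x + y)
  => ( x + y ) <= 20
stmt 5: y := 1 - 1  -- replace 1 occurrence(s) of y with (1 - 1)
  => ( x + ( 1 - 1 ) ) <= 20
stmt 4: y := y * z  -- replace 0 occurrence(s) of y with (y * z)
  => ( x + ( 1 - 1 ) ) <= 20
stmt 3: z := 2 * y  -- replace 0 occurrence(s) of z with (2 * y)
  => ( x + ( 1 - 1 ) ) <= 20
stmt 2: z := 2 - y  -- replace 0 occurrence(s) of z with (2 - y)
  => ( x + ( 1 - 1 ) ) <= 20
stmt 1: z := z + x  -- replace 0 occurrence(s) of z with (z + x)
  => ( x + ( 1 - 1 ) ) <= 20

Answer: ( x + ( 1 - 1 ) ) <= 20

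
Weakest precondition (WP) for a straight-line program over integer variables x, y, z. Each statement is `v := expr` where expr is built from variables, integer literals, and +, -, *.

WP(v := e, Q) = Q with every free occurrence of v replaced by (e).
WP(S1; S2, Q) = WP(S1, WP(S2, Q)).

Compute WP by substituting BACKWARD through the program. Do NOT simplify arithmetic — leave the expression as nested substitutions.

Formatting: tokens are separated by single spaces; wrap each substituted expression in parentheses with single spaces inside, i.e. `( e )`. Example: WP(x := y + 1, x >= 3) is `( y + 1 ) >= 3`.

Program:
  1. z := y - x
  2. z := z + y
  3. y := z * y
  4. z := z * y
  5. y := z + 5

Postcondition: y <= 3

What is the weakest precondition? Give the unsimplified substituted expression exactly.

post: y <= 3
stmt 5: y := z + 5  -- replace 1 occurrence(s) of y with (z + 5)
  => ( z + 5 ) <= 3
stmt 4: z := z * y  -- replace 1 occurrence(s) of z with (z * y)
  => ( ( z * y ) + 5 ) <= 3
stmt 3: y := z * y  -- replace 1 occurrence(s) of y with (z * y)
  => ( ( z * ( z * y ) ) + 5 ) <= 3
stmt 2: z := z + y  -- replace 2 occurrence(s) of z with (z + y)
  => ( ( ( z + y ) * ( ( z + y ) * y ) ) + 5 ) <= 3
stmt 1: z := y - x  -- replace 2 occurrence(s) of z with (y - x)
  => ( ( ( ( y - x ) + y ) * ( ( ( y - x ) + y ) * y ) ) + 5 ) <= 3

Answer: ( ( ( ( y - x ) + y ) * ( ( ( y - x ) + y ) * y ) ) + 5 ) <= 3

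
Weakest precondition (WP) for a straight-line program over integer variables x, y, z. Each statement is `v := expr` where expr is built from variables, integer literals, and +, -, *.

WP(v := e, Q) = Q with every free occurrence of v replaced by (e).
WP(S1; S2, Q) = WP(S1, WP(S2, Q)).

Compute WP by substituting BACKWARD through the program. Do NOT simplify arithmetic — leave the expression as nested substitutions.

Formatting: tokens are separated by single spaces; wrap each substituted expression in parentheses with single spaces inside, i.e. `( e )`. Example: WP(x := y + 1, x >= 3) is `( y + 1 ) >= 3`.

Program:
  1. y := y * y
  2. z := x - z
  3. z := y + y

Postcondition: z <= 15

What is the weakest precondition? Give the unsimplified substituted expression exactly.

Answer: ( ( y * y ) + ( y * y ) ) <= 15

Derivation:
post: z <= 15
stmt 3: z := y + y  -- replace 1 occurrence(s) of z with (y + y)
  => ( y + y ) <= 15
stmt 2: z := x - z  -- replace 0 occurrence(s) of z with (x - z)
  => ( y + y ) <= 15
stmt 1: y := y * y  -- replace 2 occurrence(s) of y with (y * y)
  => ( ( y * y ) + ( y * y ) ) <= 15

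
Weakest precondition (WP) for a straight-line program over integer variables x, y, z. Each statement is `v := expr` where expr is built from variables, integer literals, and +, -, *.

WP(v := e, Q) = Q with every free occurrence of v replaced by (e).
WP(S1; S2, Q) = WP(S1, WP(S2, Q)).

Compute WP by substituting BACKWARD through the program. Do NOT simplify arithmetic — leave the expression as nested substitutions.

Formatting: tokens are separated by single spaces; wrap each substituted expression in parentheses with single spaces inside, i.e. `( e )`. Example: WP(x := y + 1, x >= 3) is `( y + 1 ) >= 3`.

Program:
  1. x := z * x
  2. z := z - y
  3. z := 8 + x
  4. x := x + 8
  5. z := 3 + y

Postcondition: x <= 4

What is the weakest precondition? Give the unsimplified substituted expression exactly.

post: x <= 4
stmt 5: z := 3 + y  -- replace 0 occurrence(s) of z with (3 + y)
  => x <= 4
stmt 4: x := x + 8  -- replace 1 occurrence(s) of x with (x + 8)
  => ( x + 8 ) <= 4
stmt 3: z := 8 + x  -- replace 0 occurrence(s) of z with (8 + x)
  => ( x + 8 ) <= 4
stmt 2: z := z - y  -- replace 0 occurrence(s) of z with (z - y)
  => ( x + 8 ) <= 4
stmt 1: x := z * x  -- replace 1 occurrence(s) of x with (z * x)
  => ( ( z * x ) + 8 ) <= 4

Answer: ( ( z * x ) + 8 ) <= 4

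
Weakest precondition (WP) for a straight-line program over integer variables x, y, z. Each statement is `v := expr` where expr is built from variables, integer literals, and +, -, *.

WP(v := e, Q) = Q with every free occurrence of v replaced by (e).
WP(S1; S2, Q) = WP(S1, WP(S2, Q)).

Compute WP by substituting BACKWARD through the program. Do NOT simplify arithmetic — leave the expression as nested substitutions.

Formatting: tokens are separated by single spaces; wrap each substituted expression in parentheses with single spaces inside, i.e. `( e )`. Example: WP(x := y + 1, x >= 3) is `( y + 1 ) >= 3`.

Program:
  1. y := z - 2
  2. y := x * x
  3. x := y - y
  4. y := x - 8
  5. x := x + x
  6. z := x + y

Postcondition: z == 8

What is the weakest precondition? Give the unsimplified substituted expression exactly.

post: z == 8
stmt 6: z := x + y  -- replace 1 occurrence(s) of z with (x + y)
  => ( x + y ) == 8
stmt 5: x := x + x  -- replace 1 occurrence(s) of x with (x + x)
  => ( ( x + x ) + y ) == 8
stmt 4: y := x - 8  -- replace 1 occurrence(s) of y with (x - 8)
  => ( ( x + x ) + ( x - 8 ) ) == 8
stmt 3: x := y - y  -- replace 3 occurrence(s) of x with (y - y)
  => ( ( ( y - y ) + ( y - y ) ) + ( ( y - y ) - 8 ) ) == 8
stmt 2: y := x * x  -- replace 6 occurrence(s) of y with (x * x)
  => ( ( ( ( x * x ) - ( x * x ) ) + ( ( x * x ) - ( x * x ) ) ) + ( ( ( x * x ) - ( x * x ) ) - 8 ) ) == 8
stmt 1: y := z - 2  -- replace 0 occurrence(s) of y with (z - 2)
  => ( ( ( ( x * x ) - ( x * x ) ) + ( ( x * x ) - ( x * x ) ) ) + ( ( ( x * x ) - ( x * x ) ) - 8 ) ) == 8

Answer: ( ( ( ( x * x ) - ( x * x ) ) + ( ( x * x ) - ( x * x ) ) ) + ( ( ( x * x ) - ( x * x ) ) - 8 ) ) == 8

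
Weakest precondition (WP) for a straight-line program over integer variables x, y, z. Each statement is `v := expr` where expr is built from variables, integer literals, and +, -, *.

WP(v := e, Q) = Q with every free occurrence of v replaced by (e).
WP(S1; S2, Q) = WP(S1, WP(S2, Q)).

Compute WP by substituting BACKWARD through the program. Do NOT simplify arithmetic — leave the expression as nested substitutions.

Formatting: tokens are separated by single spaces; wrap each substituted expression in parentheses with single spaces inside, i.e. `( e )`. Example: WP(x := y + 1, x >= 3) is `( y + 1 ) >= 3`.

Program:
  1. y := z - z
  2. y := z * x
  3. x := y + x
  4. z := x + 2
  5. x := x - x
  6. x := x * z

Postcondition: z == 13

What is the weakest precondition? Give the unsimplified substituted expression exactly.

Answer: ( ( ( z * x ) + x ) + 2 ) == 13

Derivation:
post: z == 13
stmt 6: x := x * z  -- replace 0 occurrence(s) of x with (x * z)
  => z == 13
stmt 5: x := x - x  -- replace 0 occurrence(s) of x with (x - x)
  => z == 13
stmt 4: z := x + 2  -- replace 1 occurrence(s) of z with (x + 2)
  => ( x + 2 ) == 13
stmt 3: x := y + x  -- replace 1 occurrence(s) of x with (y + x)
  => ( ( y + x ) + 2 ) == 13
stmt 2: y := z * x  -- replace 1 occurrence(s) of y with (z * x)
  => ( ( ( z * x ) + x ) + 2 ) == 13
stmt 1: y := z - z  -- replace 0 occurrence(s) of y with (z - z)
  => ( ( ( z * x ) + x ) + 2 ) == 13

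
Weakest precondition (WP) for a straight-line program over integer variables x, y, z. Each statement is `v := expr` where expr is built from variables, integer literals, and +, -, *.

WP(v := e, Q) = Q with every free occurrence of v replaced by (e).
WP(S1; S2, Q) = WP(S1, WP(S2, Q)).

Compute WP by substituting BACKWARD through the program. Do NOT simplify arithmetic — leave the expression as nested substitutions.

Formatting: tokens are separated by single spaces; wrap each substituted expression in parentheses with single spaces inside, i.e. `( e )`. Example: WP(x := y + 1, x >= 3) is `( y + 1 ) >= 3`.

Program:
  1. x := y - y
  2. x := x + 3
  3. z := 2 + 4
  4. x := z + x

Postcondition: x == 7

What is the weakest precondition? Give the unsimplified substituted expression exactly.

Answer: ( ( 2 + 4 ) + ( ( y - y ) + 3 ) ) == 7

Derivation:
post: x == 7
stmt 4: x := z + x  -- replace 1 occurrence(s) of x with (z + x)
  => ( z + x ) == 7
stmt 3: z := 2 + 4  -- replace 1 occurrence(s) of z with (2 + 4)
  => ( ( 2 + 4 ) + x ) == 7
stmt 2: x := x + 3  -- replace 1 occurrence(s) of x with (x + 3)
  => ( ( 2 + 4 ) + ( x + 3 ) ) == 7
stmt 1: x := y - y  -- replace 1 occurrence(s) of x with (y - y)
  => ( ( 2 + 4 ) + ( ( y - y ) + 3 ) ) == 7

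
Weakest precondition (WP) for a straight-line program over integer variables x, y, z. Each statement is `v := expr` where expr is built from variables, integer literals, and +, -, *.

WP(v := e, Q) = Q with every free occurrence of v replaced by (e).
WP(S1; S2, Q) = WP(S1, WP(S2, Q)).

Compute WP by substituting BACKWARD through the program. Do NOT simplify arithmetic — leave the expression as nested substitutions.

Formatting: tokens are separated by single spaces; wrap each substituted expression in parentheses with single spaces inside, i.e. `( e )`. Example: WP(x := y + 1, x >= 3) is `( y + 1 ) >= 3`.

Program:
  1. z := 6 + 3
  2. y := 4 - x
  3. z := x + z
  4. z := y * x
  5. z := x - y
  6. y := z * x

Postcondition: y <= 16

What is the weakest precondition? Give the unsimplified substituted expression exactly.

Answer: ( ( x - ( 4 - x ) ) * x ) <= 16

Derivation:
post: y <= 16
stmt 6: y := z * x  -- replace 1 occurrence(s) of y with (z * x)
  => ( z * x ) <= 16
stmt 5: z := x - y  -- replace 1 occurrence(s) of z with (x - y)
  => ( ( x - y ) * x ) <= 16
stmt 4: z := y * x  -- replace 0 occurrence(s) of z with (y * x)
  => ( ( x - y ) * x ) <= 16
stmt 3: z := x + z  -- replace 0 occurrence(s) of z with (x + z)
  => ( ( x - y ) * x ) <= 16
stmt 2: y := 4 - x  -- replace 1 occurrence(s) of y with (4 - x)
  => ( ( x - ( 4 - x ) ) * x ) <= 16
stmt 1: z := 6 + 3  -- replace 0 occurrence(s) of z with (6 + 3)
  => ( ( x - ( 4 - x ) ) * x ) <= 16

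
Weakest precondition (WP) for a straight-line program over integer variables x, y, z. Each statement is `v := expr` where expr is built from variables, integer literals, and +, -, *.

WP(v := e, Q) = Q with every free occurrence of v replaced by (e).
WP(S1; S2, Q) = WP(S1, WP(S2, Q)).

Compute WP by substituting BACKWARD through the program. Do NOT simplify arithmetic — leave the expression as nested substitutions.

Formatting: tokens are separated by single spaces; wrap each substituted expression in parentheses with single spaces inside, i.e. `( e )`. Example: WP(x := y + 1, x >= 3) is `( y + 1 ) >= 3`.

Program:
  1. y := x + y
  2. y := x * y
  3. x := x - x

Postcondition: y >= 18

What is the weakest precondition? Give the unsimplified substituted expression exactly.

post: y >= 18
stmt 3: x := x - x  -- replace 0 occurrence(s) of x with (x - x)
  => y >= 18
stmt 2: y := x * y  -- replace 1 occurrence(s) of y with (x * y)
  => ( x * y ) >= 18
stmt 1: y := x + y  -- replace 1 occurrence(s) of y with (x + y)
  => ( x * ( x + y ) ) >= 18

Answer: ( x * ( x + y ) ) >= 18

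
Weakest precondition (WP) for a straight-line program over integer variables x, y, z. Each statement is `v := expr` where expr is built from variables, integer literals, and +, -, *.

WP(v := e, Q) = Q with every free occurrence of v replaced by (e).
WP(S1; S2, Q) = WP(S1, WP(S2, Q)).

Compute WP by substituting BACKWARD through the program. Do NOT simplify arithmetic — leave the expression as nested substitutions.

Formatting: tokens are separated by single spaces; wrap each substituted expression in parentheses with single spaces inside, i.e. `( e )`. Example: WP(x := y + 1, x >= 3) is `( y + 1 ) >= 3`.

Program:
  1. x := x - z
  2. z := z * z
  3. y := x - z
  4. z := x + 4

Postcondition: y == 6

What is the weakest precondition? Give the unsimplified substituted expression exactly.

Answer: ( ( x - z ) - ( z * z ) ) == 6

Derivation:
post: y == 6
stmt 4: z := x + 4  -- replace 0 occurrence(s) of z with (x + 4)
  => y == 6
stmt 3: y := x - z  -- replace 1 occurrence(s) of y with (x - z)
  => ( x - z ) == 6
stmt 2: z := z * z  -- replace 1 occurrence(s) of z with (z * z)
  => ( x - ( z * z ) ) == 6
stmt 1: x := x - z  -- replace 1 occurrence(s) of x with (x - z)
  => ( ( x - z ) - ( z * z ) ) == 6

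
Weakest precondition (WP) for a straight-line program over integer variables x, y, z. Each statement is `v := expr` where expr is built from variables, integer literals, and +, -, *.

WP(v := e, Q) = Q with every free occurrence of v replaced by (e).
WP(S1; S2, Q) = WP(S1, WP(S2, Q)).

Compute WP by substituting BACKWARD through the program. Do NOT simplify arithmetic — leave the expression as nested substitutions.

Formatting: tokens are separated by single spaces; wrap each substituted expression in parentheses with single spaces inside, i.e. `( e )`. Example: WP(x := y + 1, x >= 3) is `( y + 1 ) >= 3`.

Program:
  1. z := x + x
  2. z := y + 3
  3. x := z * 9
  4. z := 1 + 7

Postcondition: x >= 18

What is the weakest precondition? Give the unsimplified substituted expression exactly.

Answer: ( ( y + 3 ) * 9 ) >= 18

Derivation:
post: x >= 18
stmt 4: z := 1 + 7  -- replace 0 occurrence(s) of z with (1 + 7)
  => x >= 18
stmt 3: x := z * 9  -- replace 1 occurrence(s) of x with (z * 9)
  => ( z * 9 ) >= 18
stmt 2: z := y + 3  -- replace 1 occurrence(s) of z with (y + 3)
  => ( ( y + 3 ) * 9 ) >= 18
stmt 1: z := x + x  -- replace 0 occurrence(s) of z with (x + x)
  => ( ( y + 3 ) * 9 ) >= 18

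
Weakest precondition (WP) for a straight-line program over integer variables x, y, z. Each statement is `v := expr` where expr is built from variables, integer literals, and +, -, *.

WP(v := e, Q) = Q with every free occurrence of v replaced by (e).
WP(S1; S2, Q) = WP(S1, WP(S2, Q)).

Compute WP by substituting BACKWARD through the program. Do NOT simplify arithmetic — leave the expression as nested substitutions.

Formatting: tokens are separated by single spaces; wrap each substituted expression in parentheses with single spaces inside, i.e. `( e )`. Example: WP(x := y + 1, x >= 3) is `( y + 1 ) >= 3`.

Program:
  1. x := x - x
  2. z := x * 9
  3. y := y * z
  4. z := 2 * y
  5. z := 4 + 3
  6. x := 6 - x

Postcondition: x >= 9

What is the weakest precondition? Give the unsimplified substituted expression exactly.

post: x >= 9
stmt 6: x := 6 - x  -- replace 1 occurrence(s) of x with (6 - x)
  => ( 6 - x ) >= 9
stmt 5: z := 4 + 3  -- replace 0 occurrence(s) of z with (4 + 3)
  => ( 6 - x ) >= 9
stmt 4: z := 2 * y  -- replace 0 occurrence(s) of z with (2 * y)
  => ( 6 - x ) >= 9
stmt 3: y := y * z  -- replace 0 occurrence(s) of y with (y * z)
  => ( 6 - x ) >= 9
stmt 2: z := x * 9  -- replace 0 occurrence(s) of z with (x * 9)
  => ( 6 - x ) >= 9
stmt 1: x := x - x  -- replace 1 occurrence(s) of x with (x - x)
  => ( 6 - ( x - x ) ) >= 9

Answer: ( 6 - ( x - x ) ) >= 9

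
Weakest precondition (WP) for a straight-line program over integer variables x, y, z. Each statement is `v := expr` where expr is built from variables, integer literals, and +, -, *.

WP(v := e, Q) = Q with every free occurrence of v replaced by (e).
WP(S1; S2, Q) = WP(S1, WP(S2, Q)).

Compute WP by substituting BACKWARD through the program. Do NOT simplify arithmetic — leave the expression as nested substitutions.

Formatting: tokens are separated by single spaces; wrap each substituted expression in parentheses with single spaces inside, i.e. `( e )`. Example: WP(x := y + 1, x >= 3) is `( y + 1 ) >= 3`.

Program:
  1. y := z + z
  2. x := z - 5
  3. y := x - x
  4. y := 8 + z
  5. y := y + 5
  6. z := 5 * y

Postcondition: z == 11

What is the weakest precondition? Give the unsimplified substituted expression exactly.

Answer: ( 5 * ( ( 8 + z ) + 5 ) ) == 11

Derivation:
post: z == 11
stmt 6: z := 5 * y  -- replace 1 occurrence(s) of z with (5 * y)
  => ( 5 * y ) == 11
stmt 5: y := y + 5  -- replace 1 occurrence(s) of y with (y + 5)
  => ( 5 * ( y + 5 ) ) == 11
stmt 4: y := 8 + z  -- replace 1 occurrence(s) of y with (8 + z)
  => ( 5 * ( ( 8 + z ) + 5 ) ) == 11
stmt 3: y := x - x  -- replace 0 occurrence(s) of y with (x - x)
  => ( 5 * ( ( 8 + z ) + 5 ) ) == 11
stmt 2: x := z - 5  -- replace 0 occurrence(s) of x with (z - 5)
  => ( 5 * ( ( 8 + z ) + 5 ) ) == 11
stmt 1: y := z + z  -- replace 0 occurrence(s) of y with (z + z)
  => ( 5 * ( ( 8 + z ) + 5 ) ) == 11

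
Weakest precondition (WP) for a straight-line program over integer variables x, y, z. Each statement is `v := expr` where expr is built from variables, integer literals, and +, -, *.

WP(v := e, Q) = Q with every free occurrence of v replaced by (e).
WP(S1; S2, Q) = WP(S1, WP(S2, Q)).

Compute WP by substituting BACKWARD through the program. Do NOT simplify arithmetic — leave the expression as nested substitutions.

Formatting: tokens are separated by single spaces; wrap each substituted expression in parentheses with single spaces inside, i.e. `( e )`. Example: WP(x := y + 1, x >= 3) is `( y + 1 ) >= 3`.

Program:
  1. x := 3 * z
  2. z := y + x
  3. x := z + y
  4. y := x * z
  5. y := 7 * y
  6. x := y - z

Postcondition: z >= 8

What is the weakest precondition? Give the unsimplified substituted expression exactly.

post: z >= 8
stmt 6: x := y - z  -- replace 0 occurrence(s) of x with (y - z)
  => z >= 8
stmt 5: y := 7 * y  -- replace 0 occurrence(s) of y with (7 * y)
  => z >= 8
stmt 4: y := x * z  -- replace 0 occurrence(s) of y with (x * z)
  => z >= 8
stmt 3: x := z + y  -- replace 0 occurrence(s) of x with (z + y)
  => z >= 8
stmt 2: z := y + x  -- replace 1 occurrence(s) of z with (y + x)
  => ( y + x ) >= 8
stmt 1: x := 3 * z  -- replace 1 occurrence(s) of x with (3 * z)
  => ( y + ( 3 * z ) ) >= 8

Answer: ( y + ( 3 * z ) ) >= 8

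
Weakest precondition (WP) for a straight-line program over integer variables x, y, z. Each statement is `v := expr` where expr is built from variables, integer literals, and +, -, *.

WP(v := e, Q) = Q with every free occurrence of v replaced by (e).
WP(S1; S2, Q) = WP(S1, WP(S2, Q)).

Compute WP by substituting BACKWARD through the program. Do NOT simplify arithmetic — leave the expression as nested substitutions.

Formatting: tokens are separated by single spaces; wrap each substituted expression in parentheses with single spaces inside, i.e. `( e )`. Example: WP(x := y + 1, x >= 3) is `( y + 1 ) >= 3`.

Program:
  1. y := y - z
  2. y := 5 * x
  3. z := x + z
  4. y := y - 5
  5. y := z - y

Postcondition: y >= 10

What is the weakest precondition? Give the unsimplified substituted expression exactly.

Answer: ( ( x + z ) - ( ( 5 * x ) - 5 ) ) >= 10

Derivation:
post: y >= 10
stmt 5: y := z - y  -- replace 1 occurrence(s) of y with (z - y)
  => ( z - y ) >= 10
stmt 4: y := y - 5  -- replace 1 occurrence(s) of y with (y - 5)
  => ( z - ( y - 5 ) ) >= 10
stmt 3: z := x + z  -- replace 1 occurrence(s) of z with (x + z)
  => ( ( x + z ) - ( y - 5 ) ) >= 10
stmt 2: y := 5 * x  -- replace 1 occurrence(s) of y with (5 * x)
  => ( ( x + z ) - ( ( 5 * x ) - 5 ) ) >= 10
stmt 1: y := y - z  -- replace 0 occurrence(s) of y with (y - z)
  => ( ( x + z ) - ( ( 5 * x ) - 5 ) ) >= 10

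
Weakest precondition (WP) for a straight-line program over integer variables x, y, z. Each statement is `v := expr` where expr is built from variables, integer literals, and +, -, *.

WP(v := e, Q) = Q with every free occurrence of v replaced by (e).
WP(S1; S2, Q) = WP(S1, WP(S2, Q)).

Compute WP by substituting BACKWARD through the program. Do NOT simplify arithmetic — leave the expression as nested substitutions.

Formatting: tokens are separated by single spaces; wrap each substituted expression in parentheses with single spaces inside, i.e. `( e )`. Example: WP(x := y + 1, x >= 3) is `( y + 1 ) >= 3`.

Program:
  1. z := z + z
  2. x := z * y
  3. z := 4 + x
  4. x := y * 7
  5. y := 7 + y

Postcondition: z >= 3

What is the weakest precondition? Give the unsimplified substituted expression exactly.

Answer: ( 4 + ( ( z + z ) * y ) ) >= 3

Derivation:
post: z >= 3
stmt 5: y := 7 + y  -- replace 0 occurrence(s) of y with (7 + y)
  => z >= 3
stmt 4: x := y * 7  -- replace 0 occurrence(s) of x with (y * 7)
  => z >= 3
stmt 3: z := 4 + x  -- replace 1 occurrence(s) of z with (4 + x)
  => ( 4 + x ) >= 3
stmt 2: x := z * y  -- replace 1 occurrence(s) of x with (z * y)
  => ( 4 + ( z * y ) ) >= 3
stmt 1: z := z + z  -- replace 1 occurrence(s) of z with (z + z)
  => ( 4 + ( ( z + z ) * y ) ) >= 3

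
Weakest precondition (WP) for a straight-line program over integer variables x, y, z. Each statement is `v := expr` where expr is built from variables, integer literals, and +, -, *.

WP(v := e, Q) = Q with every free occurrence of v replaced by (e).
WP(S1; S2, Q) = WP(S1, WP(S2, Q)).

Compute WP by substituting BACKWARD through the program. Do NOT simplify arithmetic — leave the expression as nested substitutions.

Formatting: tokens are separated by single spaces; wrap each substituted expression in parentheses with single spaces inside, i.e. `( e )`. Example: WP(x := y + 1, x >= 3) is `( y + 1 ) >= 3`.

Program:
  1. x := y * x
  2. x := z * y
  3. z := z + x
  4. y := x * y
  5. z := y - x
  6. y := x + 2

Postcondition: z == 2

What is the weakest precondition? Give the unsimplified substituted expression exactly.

post: z == 2
stmt 6: y := x + 2  -- replace 0 occurrence(s) of y with (x + 2)
  => z == 2
stmt 5: z := y - x  -- replace 1 occurrence(s) of z with (y - x)
  => ( y - x ) == 2
stmt 4: y := x * y  -- replace 1 occurrence(s) of y with (x * y)
  => ( ( x * y ) - x ) == 2
stmt 3: z := z + x  -- replace 0 occurrence(s) of z with (z + x)
  => ( ( x * y ) - x ) == 2
stmt 2: x := z * y  -- replace 2 occurrence(s) of x with (z * y)
  => ( ( ( z * y ) * y ) - ( z * y ) ) == 2
stmt 1: x := y * x  -- replace 0 occurrence(s) of x with (y * x)
  => ( ( ( z * y ) * y ) - ( z * y ) ) == 2

Answer: ( ( ( z * y ) * y ) - ( z * y ) ) == 2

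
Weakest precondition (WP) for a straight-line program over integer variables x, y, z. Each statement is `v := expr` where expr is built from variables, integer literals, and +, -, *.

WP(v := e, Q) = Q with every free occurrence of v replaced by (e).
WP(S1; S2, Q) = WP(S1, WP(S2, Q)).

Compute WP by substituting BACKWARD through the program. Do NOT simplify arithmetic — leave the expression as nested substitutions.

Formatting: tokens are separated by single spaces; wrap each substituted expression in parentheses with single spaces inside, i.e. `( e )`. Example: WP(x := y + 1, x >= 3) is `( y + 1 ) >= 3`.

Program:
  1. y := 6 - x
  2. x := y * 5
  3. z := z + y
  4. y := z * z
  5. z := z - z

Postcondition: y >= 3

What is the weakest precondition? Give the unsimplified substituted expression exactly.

Answer: ( ( z + ( 6 - x ) ) * ( z + ( 6 - x ) ) ) >= 3

Derivation:
post: y >= 3
stmt 5: z := z - z  -- replace 0 occurrence(s) of z with (z - z)
  => y >= 3
stmt 4: y := z * z  -- replace 1 occurrence(s) of y with (z * z)
  => ( z * z ) >= 3
stmt 3: z := z + y  -- replace 2 occurrence(s) of z with (z + y)
  => ( ( z + y ) * ( z + y ) ) >= 3
stmt 2: x := y * 5  -- replace 0 occurrence(s) of x with (y * 5)
  => ( ( z + y ) * ( z + y ) ) >= 3
stmt 1: y := 6 - x  -- replace 2 occurrence(s) of y with (6 - x)
  => ( ( z + ( 6 - x ) ) * ( z + ( 6 - x ) ) ) >= 3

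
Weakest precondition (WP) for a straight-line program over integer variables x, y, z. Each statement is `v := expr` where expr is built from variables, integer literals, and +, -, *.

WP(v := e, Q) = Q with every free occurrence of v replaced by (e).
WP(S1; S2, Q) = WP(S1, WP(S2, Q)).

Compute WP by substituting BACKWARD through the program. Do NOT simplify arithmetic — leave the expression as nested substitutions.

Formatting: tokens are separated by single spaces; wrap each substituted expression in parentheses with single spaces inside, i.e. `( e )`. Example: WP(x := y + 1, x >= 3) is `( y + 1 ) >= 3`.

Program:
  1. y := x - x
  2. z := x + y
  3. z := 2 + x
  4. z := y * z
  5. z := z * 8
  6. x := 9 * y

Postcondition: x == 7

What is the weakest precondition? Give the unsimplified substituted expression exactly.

post: x == 7
stmt 6: x := 9 * y  -- replace 1 occurrence(s) of x with (9 * y)
  => ( 9 * y ) == 7
stmt 5: z := z * 8  -- replace 0 occurrence(s) of z with (z * 8)
  => ( 9 * y ) == 7
stmt 4: z := y * z  -- replace 0 occurrence(s) of z with (y * z)
  => ( 9 * y ) == 7
stmt 3: z := 2 + x  -- replace 0 occurrence(s) of z with (2 + x)
  => ( 9 * y ) == 7
stmt 2: z := x + y  -- replace 0 occurrence(s) of z with (x + y)
  => ( 9 * y ) == 7
stmt 1: y := x - x  -- replace 1 occurrence(s) of y with (x - x)
  => ( 9 * ( x - x ) ) == 7

Answer: ( 9 * ( x - x ) ) == 7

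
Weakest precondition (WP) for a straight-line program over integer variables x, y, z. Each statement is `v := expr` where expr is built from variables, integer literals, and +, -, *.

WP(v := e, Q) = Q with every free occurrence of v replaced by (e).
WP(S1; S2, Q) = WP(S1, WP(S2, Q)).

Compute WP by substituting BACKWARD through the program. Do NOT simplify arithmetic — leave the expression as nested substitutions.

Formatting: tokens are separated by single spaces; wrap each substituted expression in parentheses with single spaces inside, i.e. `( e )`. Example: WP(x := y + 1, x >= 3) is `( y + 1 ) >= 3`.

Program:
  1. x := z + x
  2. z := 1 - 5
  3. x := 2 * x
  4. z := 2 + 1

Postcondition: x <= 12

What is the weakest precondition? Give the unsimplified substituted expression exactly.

Answer: ( 2 * ( z + x ) ) <= 12

Derivation:
post: x <= 12
stmt 4: z := 2 + 1  -- replace 0 occurrence(s) of z with (2 + 1)
  => x <= 12
stmt 3: x := 2 * x  -- replace 1 occurrence(s) of x with (2 * x)
  => ( 2 * x ) <= 12
stmt 2: z := 1 - 5  -- replace 0 occurrence(s) of z with (1 - 5)
  => ( 2 * x ) <= 12
stmt 1: x := z + x  -- replace 1 occurrence(s) of x with (z + x)
  => ( 2 * ( z + x ) ) <= 12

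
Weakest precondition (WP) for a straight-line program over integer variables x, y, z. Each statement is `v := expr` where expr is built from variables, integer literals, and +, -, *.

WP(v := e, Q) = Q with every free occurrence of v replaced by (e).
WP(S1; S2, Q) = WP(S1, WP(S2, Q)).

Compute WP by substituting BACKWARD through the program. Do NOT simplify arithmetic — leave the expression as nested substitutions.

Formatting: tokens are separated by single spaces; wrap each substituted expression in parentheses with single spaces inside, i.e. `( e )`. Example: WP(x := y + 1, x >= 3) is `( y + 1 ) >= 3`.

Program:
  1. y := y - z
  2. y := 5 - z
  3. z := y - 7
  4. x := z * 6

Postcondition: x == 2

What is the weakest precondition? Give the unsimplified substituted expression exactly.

post: x == 2
stmt 4: x := z * 6  -- replace 1 occurrence(s) of x with (z * 6)
  => ( z * 6 ) == 2
stmt 3: z := y - 7  -- replace 1 occurrence(s) of z with (y - 7)
  => ( ( y - 7 ) * 6 ) == 2
stmt 2: y := 5 - z  -- replace 1 occurrence(s) of y with (5 - z)
  => ( ( ( 5 - z ) - 7 ) * 6 ) == 2
stmt 1: y := y - z  -- replace 0 occurrence(s) of y with (y - z)
  => ( ( ( 5 - z ) - 7 ) * 6 ) == 2

Answer: ( ( ( 5 - z ) - 7 ) * 6 ) == 2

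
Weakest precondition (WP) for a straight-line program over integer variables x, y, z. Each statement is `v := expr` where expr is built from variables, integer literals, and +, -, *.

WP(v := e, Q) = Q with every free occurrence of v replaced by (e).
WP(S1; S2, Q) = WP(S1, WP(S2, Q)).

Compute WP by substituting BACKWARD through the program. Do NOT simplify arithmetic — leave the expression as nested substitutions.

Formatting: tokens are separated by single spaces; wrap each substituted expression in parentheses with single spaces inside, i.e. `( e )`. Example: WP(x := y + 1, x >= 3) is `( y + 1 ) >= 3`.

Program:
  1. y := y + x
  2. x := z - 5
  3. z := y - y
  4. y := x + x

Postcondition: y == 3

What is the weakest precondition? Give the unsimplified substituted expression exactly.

post: y == 3
stmt 4: y := x + x  -- replace 1 occurrence(s) of y with (x + x)
  => ( x + x ) == 3
stmt 3: z := y - y  -- replace 0 occurrence(s) of z with (y - y)
  => ( x + x ) == 3
stmt 2: x := z - 5  -- replace 2 occurrence(s) of x with (z - 5)
  => ( ( z - 5 ) + ( z - 5 ) ) == 3
stmt 1: y := y + x  -- replace 0 occurrence(s) of y with (y + x)
  => ( ( z - 5 ) + ( z - 5 ) ) == 3

Answer: ( ( z - 5 ) + ( z - 5 ) ) == 3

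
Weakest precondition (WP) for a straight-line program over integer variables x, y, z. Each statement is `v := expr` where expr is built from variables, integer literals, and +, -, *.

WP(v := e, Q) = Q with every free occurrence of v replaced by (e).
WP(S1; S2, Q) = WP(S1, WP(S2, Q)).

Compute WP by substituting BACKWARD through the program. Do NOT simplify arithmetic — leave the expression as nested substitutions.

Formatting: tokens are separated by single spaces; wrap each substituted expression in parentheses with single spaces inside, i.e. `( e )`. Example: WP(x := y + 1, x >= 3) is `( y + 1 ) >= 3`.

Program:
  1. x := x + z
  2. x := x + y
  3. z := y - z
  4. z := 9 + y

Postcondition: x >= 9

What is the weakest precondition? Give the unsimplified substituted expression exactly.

Answer: ( ( x + z ) + y ) >= 9

Derivation:
post: x >= 9
stmt 4: z := 9 + y  -- replace 0 occurrence(s) of z with (9 + y)
  => x >= 9
stmt 3: z := y - z  -- replace 0 occurrence(s) of z with (y - z)
  => x >= 9
stmt 2: x := x + y  -- replace 1 occurrence(s) of x with (x + y)
  => ( x + y ) >= 9
stmt 1: x := x + z  -- replace 1 occurrence(s) of x with (x + z)
  => ( ( x + z ) + y ) >= 9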